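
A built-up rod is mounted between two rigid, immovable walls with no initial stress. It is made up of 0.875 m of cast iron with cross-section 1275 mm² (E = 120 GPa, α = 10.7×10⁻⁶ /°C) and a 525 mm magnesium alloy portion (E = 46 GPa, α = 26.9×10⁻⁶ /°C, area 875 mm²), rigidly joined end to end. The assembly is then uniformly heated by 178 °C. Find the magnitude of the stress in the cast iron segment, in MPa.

If the supports were absent, the total length change would be Σ αᵢΔT Lᵢ = 10.7×10⁻⁶×178×875 + 26.9×10⁻⁶×178×525 = 4.18 mm.
The rigid supports impose zero overall length change; the single axial force P common to all segments must satisfy P Σ Lᵢ/(AᵢEᵢ) = δ_free.
The series flexibility is Σ Lᵢ/(AᵢEᵢ) = 875/(1275×120×10³) + 525/(875×46×10³) = 1.876×10⁻⁵ mm/N.
P = 4.18 / 1.876×10⁻⁵ = 222800 N = 222.8 kN, compressive.
σ_{cast iron} = P / A = 222800 / 1275 = 174.7 MPa.

σ ≈ 175 MPa (compressive)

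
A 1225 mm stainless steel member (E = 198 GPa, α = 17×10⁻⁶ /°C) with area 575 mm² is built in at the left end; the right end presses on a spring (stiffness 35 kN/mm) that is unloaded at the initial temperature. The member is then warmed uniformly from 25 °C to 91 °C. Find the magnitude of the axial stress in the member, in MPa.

σ ≈ 60.8 MPa (compressive)

If the spring were absent the member would lengthen by αΔT L = 17×10⁻⁶ × 66 × 1225 = 1.374 mm.
Let P be the compressive force at the spring. The member shortens elastically by PL/(AE) and the spring compresses by P/k; together these equal δ_free.
P [ L/(AE) + 1/k ] = δ_free → P [ 1225/(575×198×10³) + 1/(35×10³) ] = 1.374.
P = 1.374 / 3.933×10⁻⁵ = 34950 N.
σ = P/A = 34950/575 = 60.77 MPa.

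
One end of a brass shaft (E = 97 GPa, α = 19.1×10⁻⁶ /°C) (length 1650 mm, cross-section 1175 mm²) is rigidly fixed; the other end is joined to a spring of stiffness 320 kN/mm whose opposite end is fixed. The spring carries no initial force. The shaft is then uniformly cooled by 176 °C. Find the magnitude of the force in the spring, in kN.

P ≈ 315 kN

The unrestrained thermal change is αΔT L = 19.1×10⁻⁶ × 176 × 1650 = 5.547 mm.
Let P be the tensile force in the spring. The shaft extends elastically by PL/(AE) and the spring stretches by P/k; together these equal δ_free.
P [ L/(AE) + 1/k ] = δ_free → P [ 1650/(1175×97×10³) + 1/(320×10³) ] = 5.547.
P = 5.547 / 1.76×10⁻⁵ = 315100 N.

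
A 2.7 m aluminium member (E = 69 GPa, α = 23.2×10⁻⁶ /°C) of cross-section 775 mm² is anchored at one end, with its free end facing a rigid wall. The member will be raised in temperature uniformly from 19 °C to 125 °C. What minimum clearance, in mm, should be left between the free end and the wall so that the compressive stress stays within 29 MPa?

With no wall the member would lengthen by αΔT L = 23.2×10⁻⁶ × 106 × 2700 = 6.64 mm.
At the allowable stress the elastic shortening the wall may impose is σL/E = 29 × 2700 / (69×10³) = 1.135 mm.
So the gap has to take up the difference, g_min = δ_free − σL/E = 6.64 − 1.135 = 5.505 mm.

g ≈ 5.51 mm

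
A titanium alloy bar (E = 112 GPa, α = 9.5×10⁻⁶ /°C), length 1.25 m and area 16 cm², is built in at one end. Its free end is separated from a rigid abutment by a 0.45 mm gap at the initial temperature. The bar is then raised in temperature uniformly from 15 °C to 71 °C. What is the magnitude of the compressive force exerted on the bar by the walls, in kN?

Unrestrained expansion: δ_free = αΔT L = 9.5×10⁻⁶ × 56 × 1250 = 0.665 mm.
This exceeds the 0.45 mm gap, so the wall pushes back. The portion of expansion that must be recovered elastically is δ_free − gap = 0.665 − 0.45 = 0.215 mm.
That suppressed elongation corresponds to σ = E·Δ/L = 112×10³ × 0.215/1250 = 19.26 MPa.
Force on the wall = σA = 19.26 × 1600 mm² = 30.82 kN.

P ≈ 30.8 kN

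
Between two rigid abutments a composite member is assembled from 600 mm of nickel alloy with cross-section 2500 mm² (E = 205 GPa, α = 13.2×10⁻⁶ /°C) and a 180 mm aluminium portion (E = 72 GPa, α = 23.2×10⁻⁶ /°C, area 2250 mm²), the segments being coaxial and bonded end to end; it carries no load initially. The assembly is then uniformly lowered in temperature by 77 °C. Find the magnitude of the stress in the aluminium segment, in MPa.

σ ≈ 181 MPa (tensile)

With the walls removed the bar would change length by δ_free = Σ αᵢΔT Lᵢ = 13.2×10⁻⁶×77×600 + 23.2×10⁻⁶×77×180 = 0.9314 mm.
The walls prevent any net length change, so an axial force P (same in every segment) develops. Compatibility: P · Σ Lᵢ/(AᵢEᵢ) = δ_free.
The series flexibility is Σ Lᵢ/(AᵢEᵢ) = 600/(2500×205×10³) + 180/(2250×72×10³) = 2.282×10⁻⁶ mm/N.
Hence P = δ_free / Σ(L/AE) = 0.9314/2.282×10⁻⁶ = 408.2 kN (tensile).
σ_{aluminium} = P / A = 408200 / 2250 = 181.4 MPa.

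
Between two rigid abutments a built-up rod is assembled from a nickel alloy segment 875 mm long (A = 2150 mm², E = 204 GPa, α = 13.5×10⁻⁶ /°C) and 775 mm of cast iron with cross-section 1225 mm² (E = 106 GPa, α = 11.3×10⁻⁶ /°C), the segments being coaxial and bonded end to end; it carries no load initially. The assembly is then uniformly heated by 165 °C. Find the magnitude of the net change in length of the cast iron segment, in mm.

|ΔL| ≈ 1.1 mm

Free thermal expansion of the whole bar: Σ αᵢΔT Lᵢ = 13.5×10⁻⁶×165×875 + 11.3×10⁻⁶×165×775 = 3.394 mm.
The rigid supports impose zero overall length change; the single axial force P common to all segments must satisfy P Σ Lᵢ/(AᵢEᵢ) = δ_free.
The series flexibility is Σ Lᵢ/(AᵢEᵢ) = 875/(2150×204×10³) + 775/(1225×106×10³) = 7.963×10⁻⁶ mm/N.
Hence P = δ_free / Σ(L/AE) = 3.394/7.963×10⁻⁶ = 426.2 kN (compressive).
For the cast iron segment, free thermal change = 11.3×10⁻⁶×165×775 = 1.445 mm and elastic change from P = 426200×775/(1225×106×10³) = 2.544 mm; these oppose, so the net change is 1.1 mm (segment shortens).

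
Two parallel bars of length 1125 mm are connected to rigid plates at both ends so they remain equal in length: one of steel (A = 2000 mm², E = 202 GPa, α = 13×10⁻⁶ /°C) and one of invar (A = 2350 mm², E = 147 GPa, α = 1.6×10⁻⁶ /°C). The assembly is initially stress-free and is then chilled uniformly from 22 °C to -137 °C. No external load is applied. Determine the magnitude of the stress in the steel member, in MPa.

σ ≈ 169 MPa (tensile)

The steel has the larger α, so on cooling it would change length more than the invar if both were free. The rigid plates force a common final length, so the steel is put into tension and the invar into compression, with equal and opposite forces P (no external load).
Setting the final lengths equal and cancelling L: (α₁ − α₂)ΔT = P/(A₁E₁) + P/(A₂E₂).
|α₁ − α₂|·ΔT = 11.4×10⁻⁶ × 159 = 0.001813.
1/(A₁E₁) + 1/(A₂E₂) = 1/(2000×202×10³) + 1/(2350×147×10³) = 5.37×10⁻⁹ N⁻¹.
So P = 0.001813 / 5.37×10⁻⁹ = 337.5 kN.
σ_{steel} = P/A₁ = 337500/2000 = 168.8 MPa, tensile.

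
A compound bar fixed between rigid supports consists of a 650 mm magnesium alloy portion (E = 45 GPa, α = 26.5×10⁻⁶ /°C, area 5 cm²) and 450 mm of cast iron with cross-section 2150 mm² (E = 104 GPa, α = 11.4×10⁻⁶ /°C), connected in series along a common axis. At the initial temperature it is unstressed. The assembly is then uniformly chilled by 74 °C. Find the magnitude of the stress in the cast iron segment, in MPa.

Free thermal contraction of the whole bar: Σ αᵢΔT Lᵢ = 26.5×10⁻⁶×74×650 + 11.4×10⁻⁶×74×450 = 1.654 mm.
Since the ends are fixed, an axial force P builds up, equal in every segment, with P · Σ Lᵢ/(AᵢEᵢ) = δ_free.
The series flexibility is Σ Lᵢ/(AᵢEᵢ) = 650/(500×45×10³) + 450/(2150×104×10³) = 3.09×10⁻⁵ mm/N.
Hence P = δ_free / Σ(L/AE) = 1.654/3.09×10⁻⁵ = 53.53 kN (tensile).
σ_{cast iron} = P / A = 53530 / 2150 = 24.9 MPa.

σ ≈ 24.9 MPa (tensile)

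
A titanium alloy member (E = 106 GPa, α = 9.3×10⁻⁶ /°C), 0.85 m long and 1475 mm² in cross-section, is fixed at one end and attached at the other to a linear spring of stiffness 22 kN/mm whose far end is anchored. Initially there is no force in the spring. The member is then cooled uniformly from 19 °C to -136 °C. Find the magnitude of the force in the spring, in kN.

If the spring were absent the member would shorten by αΔT L = 9.3×10⁻⁶ × 155 × 850 = 1.225 mm.
Let P be the tensile force in the spring. The member extends elastically by PL/(AE) and the spring stretches by P/k; together these equal δ_free.
So P = δ_free / [L/(AE) + 1/k] = 1.225 / [ 850/(1475×106×10³) + 1/(22×10³) ].
P = 1.225 / 5.089×10⁻⁵ = 24080 N.

P ≈ 24.1 kN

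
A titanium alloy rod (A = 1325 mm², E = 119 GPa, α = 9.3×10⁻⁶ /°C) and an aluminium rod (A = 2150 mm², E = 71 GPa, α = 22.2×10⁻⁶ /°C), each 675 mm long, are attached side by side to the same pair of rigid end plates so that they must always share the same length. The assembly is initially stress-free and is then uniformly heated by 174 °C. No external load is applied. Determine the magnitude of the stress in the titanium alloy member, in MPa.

Both members must finish at the same length. With the larger α, the aluminium tends to over-expand; the plates restrain it, putting the aluminium in compression and the titanium alloy in tension. With no external load the two internal forces are equal and opposite, magnitude P.
Compatibility of the two members (thermal + elastic change equal): (α₁ − α₂)ΔT = P·[1/(A₁E₁) + 1/(A₂E₂)].
|α₁ − α₂|·ΔT = 12.9×10⁻⁶ × 174 = 0.002245.
1/(A₁E₁) + 1/(A₂E₂) = 1/(1325×119×10³) + 1/(2150×71×10³) = 1.289×10⁻⁸ N⁻¹.
So P = 0.002245 / 1.289×10⁻⁸ = 174.1 kN.
σ_{titanium alloy} = P/A₁ = 174100/1325 = 131.4 MPa, tensile.

σ ≈ 131 MPa (tensile)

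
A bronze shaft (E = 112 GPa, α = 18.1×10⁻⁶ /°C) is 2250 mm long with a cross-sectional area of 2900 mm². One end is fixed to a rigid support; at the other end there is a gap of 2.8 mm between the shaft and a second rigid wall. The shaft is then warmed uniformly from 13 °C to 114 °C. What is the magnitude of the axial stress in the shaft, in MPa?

If the wall were absent the shaft would grow by αΔT L = 18.1×10⁻⁶ × 101 × 2250 = 4.113 mm.
The gap closes (δ_free > 2.8 mm) and the wall then resists a further 4.113 − 2.8 = 1.313 mm of expansion.
Compatibility: PL/(AE) = 1.313 mm, so σ = P/A = E × (1.313/2250) = 65.37 MPa.

σ ≈ 65.4 MPa (compressive)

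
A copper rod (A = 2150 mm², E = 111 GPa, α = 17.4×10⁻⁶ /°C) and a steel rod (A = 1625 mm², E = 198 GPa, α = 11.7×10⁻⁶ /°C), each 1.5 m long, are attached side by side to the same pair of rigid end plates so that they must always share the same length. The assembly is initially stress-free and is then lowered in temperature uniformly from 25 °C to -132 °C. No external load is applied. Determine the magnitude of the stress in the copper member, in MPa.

Both members must finish at the same length. With the larger α, the copper tends to over-contract; the plates restrain it, putting the copper in tension and the steel in compression. With no external load the two internal forces are equal and opposite, magnitude P.
Compatibility of the two members (thermal + elastic change equal): (α₁ − α₂)ΔT = P·[1/(A₁E₁) + 1/(A₂E₂)].
|α₁ − α₂|·ΔT = 5.7×10⁻⁶ × 157 = 0.0008949.
1/(A₁E₁) + 1/(A₂E₂) = 1/(2150×111×10³) + 1/(1625×198×10³) = 7.298×10⁻⁹ N⁻¹.
P = 0.0008949 / 7.298×10⁻⁹ = 122600 N = 122.6 kN.
σ_{copper} = P/A₁ = 122600/2150 = 57.03 MPa, tensile.

σ ≈ 57 MPa (tensile)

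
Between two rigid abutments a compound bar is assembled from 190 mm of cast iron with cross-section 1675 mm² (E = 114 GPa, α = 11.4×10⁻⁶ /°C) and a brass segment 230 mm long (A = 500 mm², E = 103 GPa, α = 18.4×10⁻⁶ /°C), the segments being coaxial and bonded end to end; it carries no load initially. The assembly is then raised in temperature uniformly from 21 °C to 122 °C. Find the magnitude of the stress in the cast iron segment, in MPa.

If the supports were absent, the total length change would be Σ αᵢΔT Lᵢ = 11.4×10⁻⁶×101×190 + 18.4×10⁻⁶×101×230 = 0.6462 mm.
Since the ends are fixed, an axial force P builds up, equal in every segment, with P · Σ Lᵢ/(AᵢEᵢ) = δ_free.
The series flexibility is Σ Lᵢ/(AᵢEᵢ) = 190/(1675×114×10³) + 230/(500×103×10³) = 5.461×10⁻⁶ mm/N.
Hence P = δ_free / Σ(L/AE) = 0.6462/5.461×10⁻⁶ = 118.3 kN (compressive).
σ_{cast iron} = P / A = 118300 / 1675 = 70.64 MPa.

σ ≈ 70.6 MPa (compressive)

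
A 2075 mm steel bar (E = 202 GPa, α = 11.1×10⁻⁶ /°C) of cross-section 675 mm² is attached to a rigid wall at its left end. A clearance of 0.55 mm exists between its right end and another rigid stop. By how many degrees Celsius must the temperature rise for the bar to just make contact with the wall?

The gap closes when αΔT L = 0.55 mm, since the bar is still unstressed at that instant.
ΔT = 0.55 / (11.1×10⁻⁶ × 2075) = 23.88 °C.

ΔT ≈ 23.9 °C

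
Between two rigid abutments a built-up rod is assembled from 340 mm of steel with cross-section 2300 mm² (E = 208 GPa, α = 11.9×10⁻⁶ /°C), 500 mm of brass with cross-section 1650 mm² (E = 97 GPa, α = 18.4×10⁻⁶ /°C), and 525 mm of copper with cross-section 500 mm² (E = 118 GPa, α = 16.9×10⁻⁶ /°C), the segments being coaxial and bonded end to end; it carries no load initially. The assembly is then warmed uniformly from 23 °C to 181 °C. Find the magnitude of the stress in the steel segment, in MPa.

Free thermal expansion of the whole bar: Σ αᵢΔT Lᵢ = 11.9×10⁻⁶×158×340 + 18.4×10⁻⁶×158×500 + 16.9×10⁻⁶×158×525 = 3.495 mm.
Since the ends are fixed, an axial force P builds up, equal in every segment, with P · Σ Lᵢ/(AᵢEᵢ) = δ_free.
Σ Lᵢ/(AᵢEᵢ) = 340/(2300×208×10³) + 500/(1650×97×10³) + 525/(500×118×10³) = 1.273×10⁻⁵ mm/N.
Hence P = δ_free / Σ(L/AE) = 3.495/1.273×10⁻⁵ = 274.5 kN (compressive).
σ_{steel} = P / A = 274500 / 2300 = 119.3 MPa.

σ ≈ 119 MPa (compressive)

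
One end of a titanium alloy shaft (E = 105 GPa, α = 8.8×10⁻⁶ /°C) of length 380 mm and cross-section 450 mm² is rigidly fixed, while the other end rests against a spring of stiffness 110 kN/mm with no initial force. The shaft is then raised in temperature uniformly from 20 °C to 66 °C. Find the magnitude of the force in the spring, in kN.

P ≈ 8.98 kN

The unrestrained thermal change is αΔT L = 8.8×10⁻⁶ × 46 × 380 = 0.1538 mm.
With a force P in the spring, the elastic change of the shaft is PL/(AE) and that of the spring is P/k; compatibility requires their sum to equal δ_free.
P [ L/(AE) + 1/k ] = δ_free → P [ 380/(450×105×10³) + 1/(110×10³) ] = 0.1538.
P = 0.1538 / 1.713×10⁻⁵ = 8978 N.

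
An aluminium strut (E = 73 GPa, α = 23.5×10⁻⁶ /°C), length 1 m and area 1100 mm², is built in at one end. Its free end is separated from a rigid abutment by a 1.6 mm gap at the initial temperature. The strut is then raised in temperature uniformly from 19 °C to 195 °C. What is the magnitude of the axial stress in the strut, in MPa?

σ ≈ 185 MPa (compressive)

Unrestrained expansion: δ_free = αΔT L = 23.5×10⁻⁶ × 176 × 1000 = 4.136 mm.
After closing the 1.6 mm clearance, 4.136 − 1.6 = 2.536 mm of expansion remains to be suppressed by the wall.
That suppressed elongation corresponds to σ = E·Δ/L = 73×10³ × 2.536/1000 = 185.1 MPa.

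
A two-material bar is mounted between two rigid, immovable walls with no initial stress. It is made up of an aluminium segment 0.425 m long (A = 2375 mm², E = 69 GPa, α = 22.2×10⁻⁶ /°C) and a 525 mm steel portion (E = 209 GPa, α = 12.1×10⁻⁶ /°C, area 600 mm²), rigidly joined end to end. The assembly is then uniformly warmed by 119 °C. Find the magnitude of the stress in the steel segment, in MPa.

σ ≈ 462 MPa (compressive)

With the walls removed the bar would change length by δ_free = Σ αᵢΔT Lᵢ = 22.2×10⁻⁶×119×425 + 12.1×10⁻⁶×119×525 = 1.879 mm.
The rigid supports impose zero overall length change; the single axial force P common to all segments must satisfy P Σ Lᵢ/(AᵢEᵢ) = δ_free.
Σ Lᵢ/(AᵢEᵢ) = 425/(2375×69×10³) + 525/(600×209×10³) = 6.78×10⁻⁶ mm/N.
Hence P = δ_free / Σ(L/AE) = 1.879/6.78×10⁻⁶ = 277.1 kN (compressive).
σ_{steel} = P / A = 277100 / 600 = 461.8 MPa.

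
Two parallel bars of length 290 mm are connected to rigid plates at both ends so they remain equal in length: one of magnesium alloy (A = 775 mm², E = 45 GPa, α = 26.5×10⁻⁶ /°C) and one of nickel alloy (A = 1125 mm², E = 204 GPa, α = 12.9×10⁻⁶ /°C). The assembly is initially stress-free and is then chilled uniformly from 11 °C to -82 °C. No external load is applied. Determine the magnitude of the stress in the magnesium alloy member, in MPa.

Equilibrium of a rigid end plate with no external load gives equal and opposite internal forces ±P in the two members. Since α_{magnesium alloy} > α_{nickel alloy}, cooling drives the magnesium alloy into tension and the nickel alloy into compression.
Equating the net (thermal + elastic) strains gives |α₁ − α₂|·ΔT = P·[1/(A₁E₁) + 1/(A₂E₂)].
|α₁ − α₂|·ΔT = 13.6×10⁻⁶ × 93 = 0.001265.
1/(A₁E₁) + 1/(A₂E₂) = 1/(775×45×10³) + 1/(1125×204×10³) = 3.303×10⁻⁸ N⁻¹.
So P = 0.001265 / 3.303×10⁻⁸ = 38.29 kN.
σ_{magnesium alloy} = P/A₁ = 38290/775 = 49.41 MPa, tensile.

σ ≈ 49.4 MPa (tensile)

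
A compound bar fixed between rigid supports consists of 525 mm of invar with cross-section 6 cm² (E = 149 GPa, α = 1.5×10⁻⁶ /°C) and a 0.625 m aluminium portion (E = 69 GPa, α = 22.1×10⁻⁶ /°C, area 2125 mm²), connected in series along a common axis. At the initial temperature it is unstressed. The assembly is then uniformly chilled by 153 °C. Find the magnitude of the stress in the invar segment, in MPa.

σ ≈ 367 MPa (tensile)

With the walls removed the bar would change length by δ_free = Σ αᵢΔT Lᵢ = 1.5×10⁻⁶×153×525 + 22.1×10⁻⁶×153×625 = 2.234 mm.
The rigid supports impose zero overall length change; the single axial force P common to all segments must satisfy P Σ Lᵢ/(AᵢEᵢ) = δ_free.
Σ Lᵢ/(AᵢEᵢ) = 525/(600×149×10³) + 625/(2125×69×10³) = 1.014×10⁻⁵ mm/N.
So P = 2.234 / 1.014×10⁻⁵ = 220.4 kN, tensile.
σ_{invar} = P / A = 220400 / 600 = 367.3 MPa.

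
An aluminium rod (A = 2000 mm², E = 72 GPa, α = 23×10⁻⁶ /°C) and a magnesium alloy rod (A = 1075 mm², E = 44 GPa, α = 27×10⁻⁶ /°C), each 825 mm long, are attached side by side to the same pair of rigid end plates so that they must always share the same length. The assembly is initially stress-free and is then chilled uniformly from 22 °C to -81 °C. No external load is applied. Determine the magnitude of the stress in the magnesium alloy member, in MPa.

σ ≈ 13.6 MPa (tensile)

Equilibrium of a rigid end plate with no external load gives equal and opposite internal forces ±P in the two members. Since α_{magnesium alloy} > α_{aluminium}, cooling drives the magnesium alloy into tension and the aluminium into compression.
Equating the net (thermal + elastic) strains gives |α₁ − α₂|·ΔT = P·[1/(A₁E₁) + 1/(A₂E₂)].
|α₁ − α₂|·ΔT = 4×10⁻⁶ × 103 = 0.000412.
1/(A₁E₁) + 1/(A₂E₂) = 1/(2000×72×10³) + 1/(1075×44×10³) = 2.809×10⁻⁸ N⁻¹.
So P = 0.000412 / 2.809×10⁻⁸ = 14.67 kN.
σ_{magnesium alloy} = P/A₂ = 14670/1075 = 13.65 MPa, tensile.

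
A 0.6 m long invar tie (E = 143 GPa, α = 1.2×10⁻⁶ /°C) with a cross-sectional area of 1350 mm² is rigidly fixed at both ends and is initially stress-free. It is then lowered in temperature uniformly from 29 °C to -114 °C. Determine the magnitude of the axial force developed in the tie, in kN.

Full restraint means ε = 0, so the stress is σ = EαΔT = 143×10³ × 1.2×10⁻⁶ × 143 = 24.54 MPa.
Axial force P = σA = 24.54 × 1350 = 33130 N = 33.13 kN, tensile.

P ≈ 33.1 kN (tensile)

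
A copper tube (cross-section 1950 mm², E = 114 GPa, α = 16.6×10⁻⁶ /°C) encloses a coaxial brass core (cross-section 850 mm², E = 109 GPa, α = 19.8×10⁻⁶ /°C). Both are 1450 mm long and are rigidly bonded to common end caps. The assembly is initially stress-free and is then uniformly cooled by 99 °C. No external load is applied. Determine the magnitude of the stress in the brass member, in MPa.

The brass has the larger α, so on cooling it would change length more than the copper if both were free. The rigid plates force a common final length, so the brass is put into tension and the copper into compression, with equal and opposite forces P (no external load).
Setting the final lengths equal and cancelling L: (α₁ − α₂)ΔT = P/(A₁E₁) + P/(A₂E₂).
|α₁ − α₂|·ΔT = 3.2×10⁻⁶ × 99 = 0.0003168.
1/(A₁E₁) + 1/(A₂E₂) = 1/(1950×114×10³) + 1/(850×109×10³) = 1.529×10⁻⁸ N⁻¹.
P = 0.0003168 / 1.529×10⁻⁸ = 20720 N = 20.72 kN.
σ_{brass} = P/A₂ = 20720/850 = 24.37 MPa, tensile.

σ ≈ 24.4 MPa (tensile)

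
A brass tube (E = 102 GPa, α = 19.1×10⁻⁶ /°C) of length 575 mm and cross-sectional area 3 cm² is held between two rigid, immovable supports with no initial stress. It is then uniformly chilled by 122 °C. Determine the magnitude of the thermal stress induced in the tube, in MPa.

σ ≈ 238 MPa (tensile)

The supports are rigid, so the total axial strain is zero. The restrained thermal strain is ε = αΔT = 19.1×10⁻⁶ × 122 = 2330.2×10⁻⁶.
The stress required to suppress this strain is σ = Eε = 102×10³ × 2330.2×10⁻⁶ = 237.7 MPa, tensile since the tube is trying to contract.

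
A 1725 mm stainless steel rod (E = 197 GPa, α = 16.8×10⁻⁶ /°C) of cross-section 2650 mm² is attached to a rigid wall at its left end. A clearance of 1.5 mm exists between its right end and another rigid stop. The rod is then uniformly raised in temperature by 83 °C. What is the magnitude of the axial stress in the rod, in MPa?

σ ≈ 103 MPa (compressive)

Unrestrained expansion: δ_free = αΔT L = 16.8×10⁻⁶ × 83 × 1725 = 2.405 mm.
The gap closes (δ_free > 1.5 mm) and the wall then resists a further 2.405 − 1.5 = 0.9053 mm of expansion.
So σ = E(δ_free − g)/L = 197×10³ × 0.9053/1725 = 103.4 MPa.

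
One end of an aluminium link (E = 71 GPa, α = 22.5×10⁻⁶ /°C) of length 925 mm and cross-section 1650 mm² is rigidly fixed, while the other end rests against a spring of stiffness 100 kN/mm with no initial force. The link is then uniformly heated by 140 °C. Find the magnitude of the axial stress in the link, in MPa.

If the spring were absent the link would lengthen by αΔT L = 22.5×10⁻⁶ × 140 × 925 = 2.914 mm.
With a force P in the spring, the elastic change of the link is PL/(AE) and that of the spring is P/k; compatibility requires their sum to equal δ_free.
P [ L/(AE) + 1/k ] = δ_free → P [ 925/(1650×71×10³) + 1/(100×10³) ] = 2.914.
P = 2.914 / 1.79×10⁻⁵ = 162800 N.
σ = P/A = 162800/1650 = 98.68 MPa.

σ ≈ 98.7 MPa (compressive)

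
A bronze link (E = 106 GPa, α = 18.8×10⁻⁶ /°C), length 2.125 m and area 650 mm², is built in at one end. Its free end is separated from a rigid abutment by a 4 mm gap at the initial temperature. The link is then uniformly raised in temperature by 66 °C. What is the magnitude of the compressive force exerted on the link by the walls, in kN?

P ≈ 0 kN

Unrestrained expansion: δ_free = αΔT L = 18.8×10⁻⁶ × 66 × 2125 = 2.637 mm.
Since δ_free = 2.64 mm is less than the 4 mm gap, the link never touches the wall. No axial force develops.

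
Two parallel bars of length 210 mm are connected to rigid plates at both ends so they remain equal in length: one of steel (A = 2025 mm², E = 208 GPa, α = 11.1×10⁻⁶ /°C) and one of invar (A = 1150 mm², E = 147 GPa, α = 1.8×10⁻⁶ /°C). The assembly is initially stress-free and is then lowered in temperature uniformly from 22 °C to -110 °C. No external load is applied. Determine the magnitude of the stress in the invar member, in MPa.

σ ≈ 129 MPa (compressive)

Both members must finish at the same length. With the larger α, the steel tends to over-contract; the plates restrain it, putting the steel in tension and the invar in compression. With no external load the two internal forces are equal and opposite, magnitude P.
Equating the net (thermal + elastic) strains gives |α₁ − α₂|·ΔT = P·[1/(A₁E₁) + 1/(A₂E₂)].
|α₁ − α₂|·ΔT = 9.3×10⁻⁶ × 132 = 0.001228.
1/(A₁E₁) + 1/(A₂E₂) = 1/(2025×208×10³) + 1/(1150×147×10³) = 8.29×10⁻⁹ N⁻¹.
So P = 0.001228 / 8.29×10⁻⁹ = 148.1 kN.
σ_{invar} = P/A₂ = 148100/1150 = 128.8 MPa, compressive.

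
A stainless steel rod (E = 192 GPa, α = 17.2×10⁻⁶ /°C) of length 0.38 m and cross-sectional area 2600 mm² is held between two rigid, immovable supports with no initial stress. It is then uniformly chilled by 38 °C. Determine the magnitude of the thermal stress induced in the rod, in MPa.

σ ≈ 125 MPa (tensile)

The supports are rigid, so the total axial strain is zero. The restrained thermal strain is ε = αΔT = 17.2×10⁻⁶ × 38 = 653.6×10⁻⁶.
σ = EαΔT = 192×10³ × 17.2×10⁻⁶ × 38 = 125.5 MPa (tensile; the rod is trying to contract).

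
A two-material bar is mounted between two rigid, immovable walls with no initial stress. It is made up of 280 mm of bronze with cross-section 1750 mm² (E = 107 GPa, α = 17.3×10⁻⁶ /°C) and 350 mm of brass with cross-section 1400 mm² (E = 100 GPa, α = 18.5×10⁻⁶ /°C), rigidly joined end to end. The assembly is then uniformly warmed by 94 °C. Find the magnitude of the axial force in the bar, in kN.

P ≈ 266 kN (compressive)

Free thermal expansion of the whole bar: Σ αᵢΔT Lᵢ = 17.3×10⁻⁶×94×280 + 18.5×10⁻⁶×94×350 = 1.064 mm.
The rigid supports impose zero overall length change; the single axial force P common to all segments must satisfy P Σ Lᵢ/(AᵢEᵢ) = δ_free.
Σ Lᵢ/(AᵢEᵢ) = 280/(1750×107×10³) + 350/(1400×100×10³) = 3.995×10⁻⁶ mm/N.
Hence P = δ_free / Σ(L/AE) = 1.064/3.995×10⁻⁶ = 266.3 kN (compressive).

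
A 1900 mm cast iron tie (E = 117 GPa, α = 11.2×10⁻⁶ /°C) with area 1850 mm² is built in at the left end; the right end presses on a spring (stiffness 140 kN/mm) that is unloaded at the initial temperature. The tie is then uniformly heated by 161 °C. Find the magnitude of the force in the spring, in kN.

P ≈ 215 kN

If the spring were absent the tie would lengthen by αΔT L = 11.2×10⁻⁶ × 161 × 1900 = 3.426 mm.
Let P be the compressive force at the spring. The tie shortens elastically by PL/(AE) and the spring compresses by P/k; together these equal δ_free.
So P = δ_free / [L/(AE) + 1/k] = 3.426 / [ 1900/(1850×117×10³) + 1/(140×10³) ].
P = 3.426 / 1.592×10⁻⁵ = 215200 N.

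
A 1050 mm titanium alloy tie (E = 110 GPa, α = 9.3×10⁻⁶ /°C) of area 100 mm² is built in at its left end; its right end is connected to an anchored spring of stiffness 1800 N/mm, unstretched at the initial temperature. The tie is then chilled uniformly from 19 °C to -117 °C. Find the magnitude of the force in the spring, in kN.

P ≈ 2.04 kN

Free thermal contraction: δ_free = αΔT L = 9.3×10⁻⁶ × 136 × 1050 = 1.328 mm.
With a force P in the spring, the elastic change of the tie is PL/(AE) and that of the spring is P/k; compatibility requires their sum to equal δ_free.
So P = δ_free / [L/(AE) + 1/k] = 1.328 / [ 1050/(100×110×10³) + 1/(1800) ].
P = 1.328 / 0.000651 = 2040 N.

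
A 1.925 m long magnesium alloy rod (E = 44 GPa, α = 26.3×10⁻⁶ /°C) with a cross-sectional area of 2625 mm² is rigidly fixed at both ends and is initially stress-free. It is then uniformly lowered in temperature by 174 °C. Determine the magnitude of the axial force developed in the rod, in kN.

P ≈ 529 kN (tensile)

Full restraint means ε = 0, so the stress is σ = EαΔT = 44×10³ × 26.3×10⁻⁶ × 174 = 201.4 MPa.
Axial force P = σA = 201.4 × 2625 = 528600 N = 528.6 kN, tensile.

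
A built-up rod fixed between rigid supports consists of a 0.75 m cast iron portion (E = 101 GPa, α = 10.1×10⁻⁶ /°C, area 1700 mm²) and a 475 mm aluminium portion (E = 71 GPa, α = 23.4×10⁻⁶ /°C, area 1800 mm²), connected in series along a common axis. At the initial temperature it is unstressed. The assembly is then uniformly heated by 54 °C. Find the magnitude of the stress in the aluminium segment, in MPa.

If the supports were absent, the total length change would be Σ αᵢΔT Lᵢ = 10.1×10⁻⁶×54×750 + 23.4×10⁻⁶×54×475 = 1.009 mm.
The rigid supports impose zero overall length change; the single axial force P common to all segments must satisfy P Σ Lᵢ/(AᵢEᵢ) = δ_free.
Σ Lᵢ/(AᵢEᵢ) = 750/(1700×101×10³) + 475/(1800×71×10³) = 8.085×10⁻⁶ mm/N.
Hence P = δ_free / Σ(L/AE) = 1.009/8.085×10⁻⁶ = 124.8 kN (compressive).
σ_{aluminium} = P / A = 124800 / 1800 = 69.35 MPa.

σ ≈ 69.4 MPa (compressive)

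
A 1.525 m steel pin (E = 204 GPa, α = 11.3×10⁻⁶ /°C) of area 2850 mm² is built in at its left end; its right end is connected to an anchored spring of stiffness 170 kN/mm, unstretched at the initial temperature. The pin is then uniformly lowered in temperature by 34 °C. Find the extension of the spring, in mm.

δ ≈ 0.405 mm

The unrestrained thermal change is αΔT L = 11.3×10⁻⁶ × 34 × 1525 = 0.5859 mm.
With a force P in the spring, the elastic change of the pin is PL/(AE) and that of the spring is P/k; compatibility requires their sum to equal δ_free.
So P = δ_free / [L/(AE) + 1/k] = 0.5859 / [ 1525/(2850×204×10³) + 1/(170×10³) ].
P = 0.5859 / 8.505×10⁻⁶ = 68890 N.
Spring extension = P/k = 68890/(170×10³) = 0.4052 mm.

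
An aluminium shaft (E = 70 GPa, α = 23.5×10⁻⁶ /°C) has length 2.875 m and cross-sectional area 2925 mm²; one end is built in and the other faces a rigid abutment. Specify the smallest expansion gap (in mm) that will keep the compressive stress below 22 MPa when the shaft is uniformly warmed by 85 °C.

g ≈ 4.84 mm

Free expansion if unrestrained: δ_free = αΔT L = 23.5×10⁻⁶ × 85 × 2875 = 5.743 mm.
A stress of 22 MPa corresponds to the wall pushing the shaft back by σL/E = 22×2875/(70×10³) = 0.9036 mm.
So the gap has to take up the difference, g_min = δ_free − σL/E = 5.743 − 0.9036 = 4.839 mm.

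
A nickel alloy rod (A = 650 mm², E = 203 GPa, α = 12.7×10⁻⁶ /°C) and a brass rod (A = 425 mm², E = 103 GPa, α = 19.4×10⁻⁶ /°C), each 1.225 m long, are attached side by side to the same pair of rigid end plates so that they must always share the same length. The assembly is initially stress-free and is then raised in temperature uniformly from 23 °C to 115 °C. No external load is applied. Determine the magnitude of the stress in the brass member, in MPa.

σ ≈ 47.7 MPa (compressive)

Both members must finish at the same length. With the larger α, the brass tends to over-expand; the plates restrain it, putting the brass in compression and the nickel alloy in tension. With no external load the two internal forces are equal and opposite, magnitude P.
Compatibility of the two members (thermal + elastic change equal): (α₁ − α₂)ΔT = P·[1/(A₁E₁) + 1/(A₂E₂)].
|α₁ − α₂|·ΔT = 6.7×10⁻⁶ × 92 = 0.0006164.
1/(A₁E₁) + 1/(A₂E₂) = 1/(650×203×10³) + 1/(425×103×10³) = 3.042×10⁻⁸ N⁻¹.
P = 0.0006164 / 3.042×10⁻⁸ = 20260 N = 20.26 kN.
σ_{brass} = P/A₂ = 20260/425 = 47.67 MPa, compressive.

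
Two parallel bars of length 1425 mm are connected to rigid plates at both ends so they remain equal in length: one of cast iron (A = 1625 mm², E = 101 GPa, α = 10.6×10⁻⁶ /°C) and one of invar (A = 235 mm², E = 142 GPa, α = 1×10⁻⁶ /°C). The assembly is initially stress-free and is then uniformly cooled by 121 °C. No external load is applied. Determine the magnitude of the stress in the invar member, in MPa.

σ ≈ 137 MPa (compressive)

Equilibrium of a rigid end plate with no external load gives equal and opposite internal forces ±P in the two members. Since α_{cast iron} > α_{invar}, cooling drives the cast iron into tension and the invar into compression.
Setting the final lengths equal and cancelling L: (α₁ − α₂)ΔT = P/(A₁E₁) + P/(A₂E₂).
|α₁ − α₂|·ΔT = 9.6×10⁻⁶ × 121 = 0.001162.
1/(A₁E₁) + 1/(A₂E₂) = 1/(1625×101×10³) + 1/(235×142×10³) = 3.606×10⁻⁸ N⁻¹.
P = 0.001162 / 3.606×10⁻⁸ = 32210 N = 32.21 kN.
σ_{invar} = P/A₂ = 32210/235 = 137.1 MPa, compressive.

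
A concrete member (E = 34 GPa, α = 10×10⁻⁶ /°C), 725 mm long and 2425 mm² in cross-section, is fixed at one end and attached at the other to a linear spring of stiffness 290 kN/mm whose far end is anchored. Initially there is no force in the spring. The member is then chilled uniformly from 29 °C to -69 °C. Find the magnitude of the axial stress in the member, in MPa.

σ ≈ 23.9 MPa (tensile)

If the spring were absent the member would shorten by αΔT L = 10×10⁻⁶ × 98 × 725 = 0.7105 mm.
Let P be the tensile force in the spring. The member extends elastically by PL/(AE) and the spring stretches by P/k; together these equal δ_free.
P [ L/(AE) + 1/k ] = δ_free → P [ 725/(2425×34×10³) + 1/(290×10³) ] = 0.7105.
P = 0.7105 / 1.224×10⁻⁵ = 58040 N.
σ = P/A = 58040/2425 = 23.93 MPa.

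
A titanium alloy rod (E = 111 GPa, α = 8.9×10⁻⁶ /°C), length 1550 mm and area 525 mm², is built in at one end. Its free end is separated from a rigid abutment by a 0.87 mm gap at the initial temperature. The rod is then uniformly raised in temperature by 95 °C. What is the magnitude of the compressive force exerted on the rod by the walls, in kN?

Unrestrained expansion: δ_free = αΔT L = 8.9×10⁻⁶ × 95 × 1550 = 1.311 mm.
The gap closes (δ_free > 0.87 mm) and the wall then resists a further 1.311 − 0.87 = 0.4405 mm of expansion.
That suppressed elongation corresponds to σ = E·Δ/L = 111×10³ × 0.4405/1550 = 31.55 MPa.
P = σA = 31.55 × 525 = 16.56 kN.

P ≈ 16.6 kN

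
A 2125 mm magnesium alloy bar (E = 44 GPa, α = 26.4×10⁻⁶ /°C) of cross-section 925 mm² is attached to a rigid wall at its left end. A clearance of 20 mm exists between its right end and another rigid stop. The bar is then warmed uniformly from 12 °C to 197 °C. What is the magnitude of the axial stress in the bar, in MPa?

σ ≈ 0 MPa

Free thermal elongation = αΔT L = 26.4×10⁻⁶ × 185 × 2125 = 10.38 mm.
Since δ_free = 10.4 mm is less than the 20 mm gap, the bar never touches the wall. No axial force develops.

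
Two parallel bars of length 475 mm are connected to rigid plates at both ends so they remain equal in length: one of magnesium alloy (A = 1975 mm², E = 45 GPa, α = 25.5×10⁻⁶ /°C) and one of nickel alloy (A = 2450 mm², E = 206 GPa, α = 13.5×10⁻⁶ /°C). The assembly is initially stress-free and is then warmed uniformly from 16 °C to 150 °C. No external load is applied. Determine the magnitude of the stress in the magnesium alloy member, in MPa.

σ ≈ 61.5 MPa (compressive)

Both members must finish at the same length. With the larger α, the magnesium alloy tends to over-expand; the plates restrain it, putting the magnesium alloy in compression and the nickel alloy in tension. With no external load the two internal forces are equal and opposite, magnitude P.
Setting the final lengths equal and cancelling L: (α₁ − α₂)ΔT = P/(A₁E₁) + P/(A₂E₂).
|α₁ − α₂|·ΔT = 12×10⁻⁶ × 134 = 0.001608.
1/(A₁E₁) + 1/(A₂E₂) = 1/(1975×45×10³) + 1/(2450×206×10³) = 1.323×10⁻⁸ N⁻¹.
P = 0.001608 / 1.323×10⁻⁸ = 121500 N = 121.5 kN.
σ_{magnesium alloy} = P/A₁ = 121500/1975 = 61.53 MPa, compressive.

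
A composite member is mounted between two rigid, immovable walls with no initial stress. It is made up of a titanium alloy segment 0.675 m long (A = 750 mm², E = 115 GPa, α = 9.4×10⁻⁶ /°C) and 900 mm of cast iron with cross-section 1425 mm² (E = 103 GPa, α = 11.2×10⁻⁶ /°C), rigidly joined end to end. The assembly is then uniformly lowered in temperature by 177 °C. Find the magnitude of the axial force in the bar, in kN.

Free thermal contraction of the whole bar: Σ αᵢΔT Lᵢ = 9.4×10⁻⁶×177×675 + 11.2×10⁻⁶×177×900 = 2.907 mm.
Since the ends are fixed, an axial force P builds up, equal in every segment, with P · Σ Lᵢ/(AᵢEᵢ) = δ_free.
The series flexibility is Σ Lᵢ/(AᵢEᵢ) = 675/(750×115×10³) + 900/(1425×103×10³) = 1.396×10⁻⁵ mm/N.
P = 2.907 / 1.396×10⁻⁵ = 208300 N = 208.3 kN, tensile.

P ≈ 208 kN (tensile)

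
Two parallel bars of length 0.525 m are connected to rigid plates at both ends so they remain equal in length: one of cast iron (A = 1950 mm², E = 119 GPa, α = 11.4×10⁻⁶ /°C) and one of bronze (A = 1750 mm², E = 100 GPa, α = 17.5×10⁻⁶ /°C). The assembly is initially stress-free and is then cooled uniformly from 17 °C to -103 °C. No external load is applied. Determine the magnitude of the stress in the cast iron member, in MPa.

σ ≈ 37.4 MPa (compressive)

Equilibrium of a rigid end plate with no external load gives equal and opposite internal forces ±P in the two members. Since α_{bronze} > α_{cast iron}, cooling drives the bronze into tension and the cast iron into compression.
Setting the final lengths equal and cancelling L: (α₁ − α₂)ΔT = P/(A₁E₁) + P/(A₂E₂).
|α₁ − α₂|·ΔT = 6.1×10⁻⁶ × 120 = 0.000732.
1/(A₁E₁) + 1/(A₂E₂) = 1/(1950×119×10³) + 1/(1750×100×10³) = 1.002×10⁻⁸ N⁻¹.
P = 0.000732 / 1.002×10⁻⁸ = 73030 N = 73.03 kN.
σ_{cast iron} = P/A₁ = 73030/1950 = 37.45 MPa, compressive.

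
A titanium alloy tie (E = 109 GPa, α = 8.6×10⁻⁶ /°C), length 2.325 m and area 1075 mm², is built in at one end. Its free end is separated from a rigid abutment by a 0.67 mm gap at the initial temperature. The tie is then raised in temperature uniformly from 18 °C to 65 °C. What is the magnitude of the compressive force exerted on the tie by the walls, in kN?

P ≈ 13.6 kN

If the wall were absent the tie would grow by αΔT L = 8.6×10⁻⁶ × 47 × 2325 = 0.9398 mm.
The gap closes (δ_free > 0.67 mm) and the wall then resists a further 0.9398 − 0.67 = 0.2698 mm of expansion.
Compatibility: PL/(AE) = 0.2698 mm, so σ = P/A = E × (0.2698/2325) = 12.65 MPa.
Force on the wall = σA = 12.65 × 1075 mm² = 13.6 kN.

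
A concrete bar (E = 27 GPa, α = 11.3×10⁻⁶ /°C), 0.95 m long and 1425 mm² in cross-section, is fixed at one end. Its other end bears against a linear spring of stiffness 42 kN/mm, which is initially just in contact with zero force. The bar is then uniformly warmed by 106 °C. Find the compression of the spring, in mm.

Free thermal expansion: δ_free = αΔT L = 11.3×10⁻⁶ × 106 × 950 = 1.138 mm.
Let P be the compressive force at the spring. The bar shortens elastically by PL/(AE) and the spring compresses by P/k; together these equal δ_free.
P [ L/(AE) + 1/k ] = δ_free → P [ 950/(1425×27×10³) + 1/(42×10³) ] = 1.138.
P = 1.138 / 4.85×10⁻⁵ = 23460 N.
Spring compression = P/k = 23460/(42×10³) = 0.5586 mm.

δ ≈ 0.559 mm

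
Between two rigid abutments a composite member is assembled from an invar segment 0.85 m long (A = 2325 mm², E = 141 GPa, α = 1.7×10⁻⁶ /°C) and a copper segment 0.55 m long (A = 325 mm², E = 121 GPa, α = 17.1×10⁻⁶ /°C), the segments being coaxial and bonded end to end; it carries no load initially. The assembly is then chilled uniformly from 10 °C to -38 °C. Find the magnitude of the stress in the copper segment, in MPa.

σ ≈ 96.7 MPa (tensile)

With the walls removed the bar would change length by δ_free = Σ αᵢΔT Lᵢ = 1.7×10⁻⁶×48×850 + 17.1×10⁻⁶×48×550 = 0.5208 mm.
The walls prevent any net length change, so an axial force P (same in every segment) develops. Compatibility: P · Σ Lᵢ/(AᵢEᵢ) = δ_free.
The series flexibility is Σ Lᵢ/(AᵢEᵢ) = 850/(2325×141×10³) + 550/(325×121×10³) = 1.658×10⁻⁵ mm/N.
Hence P = δ_free / Σ(L/AE) = 0.5208/1.658×10⁻⁵ = 31.41 kN (tensile).
σ_{copper} = P / A = 31410 / 325 = 96.66 MPa.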